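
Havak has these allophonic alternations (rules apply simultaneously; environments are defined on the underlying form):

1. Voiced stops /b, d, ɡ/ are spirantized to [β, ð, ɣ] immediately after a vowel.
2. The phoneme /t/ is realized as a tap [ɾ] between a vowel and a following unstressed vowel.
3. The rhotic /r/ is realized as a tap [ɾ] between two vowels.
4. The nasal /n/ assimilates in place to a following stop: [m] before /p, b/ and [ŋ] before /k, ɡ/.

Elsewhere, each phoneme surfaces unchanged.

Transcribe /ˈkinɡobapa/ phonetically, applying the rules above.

[ˈkiŋɡoβapa]

/k/ stays [k].
/i/ (between /k/ and /n/): no rule targets it → [i].
Rule 4 applies to /n/ (between /i/ and /ɡ/: before a labial or velar stop) → [ŋ].
/ɡ/ (between /n/ and /o/) is in the target of rule 1 but the environment (immediately after a vowel) is not met → [ɡ].
/o/ — not in any rule's target class → [o].
/b/ — between /o/ and /a/, immediately after a vowel — surfaces as [β] (rule 1).
/a/ (between /b/ and /p/): no rule targets it → [a].
/p/ (between /a/ and /a/) is unaffected → [p].
/a/ stays [a].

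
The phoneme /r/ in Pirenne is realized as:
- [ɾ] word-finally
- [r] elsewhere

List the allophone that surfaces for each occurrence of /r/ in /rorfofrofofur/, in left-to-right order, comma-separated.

Occurrence 1 (position 1): no conditioning environment matches → elsewhere allophone [r].
Occurrence 2 (position 3): no conditioning environment matches → elsewhere allophone [r].
Occurrence 3 (position 7): no conditioning environment matches → elsewhere allophone [r].
Occurrence 4 (position 13): word-finally → [ɾ].

[r], [r], [r], [ɾ]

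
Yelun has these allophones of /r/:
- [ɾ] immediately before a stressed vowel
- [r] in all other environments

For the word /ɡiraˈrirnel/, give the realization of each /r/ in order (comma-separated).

[r], [ɾ], [r]

Occurrence 1 (position 3): no conditioning environment matches → elsewhere allophone [r].
Occurrence 2 (position 5): immediately before a stressed vowel → [ɾ].
Occurrence 3 (position 7): no conditioning environment matches → elsewhere allophone [r].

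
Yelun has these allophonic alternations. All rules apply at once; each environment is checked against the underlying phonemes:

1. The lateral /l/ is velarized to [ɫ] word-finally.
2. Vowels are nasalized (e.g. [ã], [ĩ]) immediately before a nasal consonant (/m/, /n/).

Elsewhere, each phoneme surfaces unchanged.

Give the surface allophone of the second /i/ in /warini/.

/i/ (word-final) fails the environment for rule 2, so it stays [i].

[i]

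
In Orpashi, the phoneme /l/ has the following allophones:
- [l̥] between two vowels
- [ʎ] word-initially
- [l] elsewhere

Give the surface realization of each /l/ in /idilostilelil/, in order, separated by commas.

Occurrence 1 (position 4): between two vowels → [l̥].
Occurrence 2 (position 9): between two vowels → [l̥].
Occurrence 3 (position 11): between two vowels → [l̥].
Occurrence 4 (position 13): no conditioning environment matches → elsewhere allophone [l].

[l̥], [l̥], [l̥], [l]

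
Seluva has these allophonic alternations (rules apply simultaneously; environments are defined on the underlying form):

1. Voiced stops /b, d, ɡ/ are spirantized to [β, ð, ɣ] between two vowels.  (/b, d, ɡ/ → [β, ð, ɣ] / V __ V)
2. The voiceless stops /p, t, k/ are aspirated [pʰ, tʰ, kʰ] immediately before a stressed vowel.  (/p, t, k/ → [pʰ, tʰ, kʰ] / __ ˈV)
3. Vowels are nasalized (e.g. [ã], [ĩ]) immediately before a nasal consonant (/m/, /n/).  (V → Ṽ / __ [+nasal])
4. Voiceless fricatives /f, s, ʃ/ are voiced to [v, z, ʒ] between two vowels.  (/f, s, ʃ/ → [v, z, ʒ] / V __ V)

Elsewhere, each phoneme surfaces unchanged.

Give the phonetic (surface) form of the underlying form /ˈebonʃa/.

/e/ — word-initial; rule 3 does not apply here → [e].
Rule 1 applies to /b/ (between /e/ and /o/: between two vowels) → [β].
Rule 3 applies to /o/ (between /b/ and /n/: before a nasal consonant) → [õ].
/n/ stays [n].
/ʃ/ (between /n/ and /a/) is in the target of rule 4 but the environment (between two vowels) is not met → [ʃ].
/a/ (word-final): rule 3 targets it, but not before a nasal consonant → unchanged [a].

[ˈeβõnʃa]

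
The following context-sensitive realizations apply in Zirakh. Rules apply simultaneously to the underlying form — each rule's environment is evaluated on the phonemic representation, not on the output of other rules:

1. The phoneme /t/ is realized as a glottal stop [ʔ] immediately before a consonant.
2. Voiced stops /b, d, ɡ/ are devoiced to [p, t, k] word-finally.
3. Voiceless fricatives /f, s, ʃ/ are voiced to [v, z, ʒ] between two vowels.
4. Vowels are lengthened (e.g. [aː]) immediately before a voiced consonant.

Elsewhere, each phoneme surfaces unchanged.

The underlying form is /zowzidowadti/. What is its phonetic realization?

/z/ — not in any rule's target class → [z].
Rule 4 applies to /o/ (between /z/ and /w/: before a voiced consonant) → [oː].
/w/ stays [w].
/z/ stays [z].
/i/ (between /z/ and /d/): before a voiced consonant, so rule 4 applies → [iː].
/d/ (between /i/ and /o/) is in the target of rule 2 but the environment (word-finally) is not met → [d].
/o/ meets the environment for rule 4 (before a voiced consonant) → [oː].
/w/ (between /o/ and /a/): no rule targets it → [w].
/a/ — between /w/ and /d/, before a voiced consonant — surfaces as [aː] (rule 4).
/d/ (between /a/ and /t/): rule 2 targets it, but not word-finally → unchanged [d].
/t/ (between /d/ and /i/) is in the target of rule 1 but the environment (immediately before a consonant) is not met → [t].
/i/ (word-final) fails the environment for rule 4, so it stays [i].

[zoːwziːdoːwaːdti]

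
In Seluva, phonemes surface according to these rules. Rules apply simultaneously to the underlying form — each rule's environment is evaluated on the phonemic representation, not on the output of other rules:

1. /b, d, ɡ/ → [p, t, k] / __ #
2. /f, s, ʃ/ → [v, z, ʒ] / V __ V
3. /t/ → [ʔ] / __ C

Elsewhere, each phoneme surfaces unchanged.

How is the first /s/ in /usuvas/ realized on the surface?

/s/ (between /u/ and /u/) occurs between two vowels → [z] by rule 2.

[z]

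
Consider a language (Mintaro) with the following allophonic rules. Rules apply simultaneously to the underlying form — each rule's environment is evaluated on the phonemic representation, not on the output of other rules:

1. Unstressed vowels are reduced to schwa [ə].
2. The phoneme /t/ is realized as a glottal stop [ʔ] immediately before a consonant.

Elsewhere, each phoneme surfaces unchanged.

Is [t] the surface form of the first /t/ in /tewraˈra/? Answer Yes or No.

Yes

/t/ (word-initial) is in the target of rule 2 but the environment (immediately before a consonant) is not met → [t].
The actual realization is [t], which matches [t].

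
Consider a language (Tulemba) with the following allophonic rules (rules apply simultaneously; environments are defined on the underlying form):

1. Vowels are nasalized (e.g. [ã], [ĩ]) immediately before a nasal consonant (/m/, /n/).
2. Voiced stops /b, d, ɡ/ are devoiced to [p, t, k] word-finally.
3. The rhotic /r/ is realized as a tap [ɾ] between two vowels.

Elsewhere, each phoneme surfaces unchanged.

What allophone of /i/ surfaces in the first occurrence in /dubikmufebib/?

[i]

/i/ (between /b/ and /k/) fails the environment for rule 1, so it stays [i].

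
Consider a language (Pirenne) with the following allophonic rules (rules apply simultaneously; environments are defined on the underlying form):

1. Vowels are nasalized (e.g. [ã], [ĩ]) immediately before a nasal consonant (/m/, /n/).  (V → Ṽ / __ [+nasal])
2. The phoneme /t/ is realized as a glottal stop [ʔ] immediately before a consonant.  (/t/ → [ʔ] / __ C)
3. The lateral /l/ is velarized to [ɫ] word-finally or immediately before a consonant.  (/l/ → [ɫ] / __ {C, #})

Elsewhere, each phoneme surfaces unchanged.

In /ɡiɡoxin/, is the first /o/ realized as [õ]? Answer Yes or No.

/o/ (between /ɡ/ and /x/): rule 1 targets it, but not before a nasal consonant → unchanged [o].
The actual realization is [o], not [õ].

No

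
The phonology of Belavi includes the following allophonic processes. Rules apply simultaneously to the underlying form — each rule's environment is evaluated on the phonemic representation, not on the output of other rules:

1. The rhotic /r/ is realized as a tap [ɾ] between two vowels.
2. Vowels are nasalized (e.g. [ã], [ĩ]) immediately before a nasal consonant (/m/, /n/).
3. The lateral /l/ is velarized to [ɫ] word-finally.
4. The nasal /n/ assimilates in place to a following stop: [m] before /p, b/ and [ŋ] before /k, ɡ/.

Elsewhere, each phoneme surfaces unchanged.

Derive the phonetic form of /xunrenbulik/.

[xũnrẽmbulik]

/x/ — not in any rule's target class → [x].
/u/ (between /x/ and /n/): before a nasal consonant, so rule 2 applies → [ũ].
/n/ (between /u/ and /r/): rule 4 targets it, but not before a labial or velar stop → unchanged [n].
/r/ (between /n/ and /e/) is in the target of rule 1 but the environment (between two vowels) is not met → [r].
/e/ (between /r/ and /n/) occurs before a nasal consonant → [ẽ] by rule 2.
/n/ — between /e/ and /b/, before a labial or velar stop — surfaces as [m] (rule 4).
/b/ — not in any rule's target class → [b].
/u/ (between /b/ and /l/) fails the environment for rule 2, so it stays [u].
/l/ (between /u/ and /i/) fails the environment for rule 3, so it stays [l].
/i/ (between /l/ and /k/) is in the target of rule 2 but the environment (before a nasal consonant) is not met → [i].
/k/ stays [k].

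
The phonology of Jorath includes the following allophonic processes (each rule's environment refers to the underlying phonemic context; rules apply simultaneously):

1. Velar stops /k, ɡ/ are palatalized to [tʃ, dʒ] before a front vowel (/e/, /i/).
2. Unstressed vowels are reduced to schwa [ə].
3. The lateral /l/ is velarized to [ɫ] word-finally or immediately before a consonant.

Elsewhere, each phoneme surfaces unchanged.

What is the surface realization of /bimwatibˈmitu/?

/b/ stays [b].
/i/ (between /b/ and /m/): in an unstressed syllable, so rule 2 applies → [ə].
/m/ (between /i/ and /w/) is unaffected → [m].
/w/ — not in any rule's target class → [w].
/a/ meets the environment for rule 2 (in an unstressed syllable) → [ə].
/t/ stays [t].
Rule 2 applies to /i/ (between /t/ and /b/: in an unstressed syllable) → [ə].
/b/ stays [b].
/m/ stays [m].
/i/ (between /m/ and /t/) fails the environment for rule 2, so it stays [i].
/t/ — not in any rule's target class → [t].
/u/ (word-final): in an unstressed syllable, so rule 2 applies → [ə].

[bəmwətəbˈmitə]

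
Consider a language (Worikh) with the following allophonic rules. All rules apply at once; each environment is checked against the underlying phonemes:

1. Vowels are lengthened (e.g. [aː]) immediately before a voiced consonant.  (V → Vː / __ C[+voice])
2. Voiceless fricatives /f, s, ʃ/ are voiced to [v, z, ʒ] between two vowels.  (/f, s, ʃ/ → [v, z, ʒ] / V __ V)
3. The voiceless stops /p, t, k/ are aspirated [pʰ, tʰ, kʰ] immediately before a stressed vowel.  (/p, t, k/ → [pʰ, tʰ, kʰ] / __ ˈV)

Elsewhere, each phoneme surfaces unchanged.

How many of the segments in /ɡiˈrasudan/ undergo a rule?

Segments that undergo a rule: /i/ → [iː] (rule 1); /s/ → [z] (rule 2); /u/ → [uː] (rule 1); /a/ → [aː] (rule 1).
All other segments surface unchanged.

4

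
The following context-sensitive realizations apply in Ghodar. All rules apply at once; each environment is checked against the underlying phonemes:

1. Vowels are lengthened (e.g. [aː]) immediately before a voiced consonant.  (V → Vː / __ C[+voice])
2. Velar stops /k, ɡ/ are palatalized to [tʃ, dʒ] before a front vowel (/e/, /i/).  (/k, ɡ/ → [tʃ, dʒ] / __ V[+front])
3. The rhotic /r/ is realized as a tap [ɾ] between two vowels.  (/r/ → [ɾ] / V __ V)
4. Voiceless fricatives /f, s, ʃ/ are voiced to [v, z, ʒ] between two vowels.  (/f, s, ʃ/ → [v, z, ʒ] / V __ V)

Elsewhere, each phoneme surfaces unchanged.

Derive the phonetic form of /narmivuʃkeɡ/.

[naːrmiːvuʃtʃeːɡ]

/n/ (word-initial): no rule targets it → [n].
/a/ meets the environment for rule 1 (before a voiced consonant) → [aː].
/r/ — between /a/ and /m/; rule 3 does not apply here → [r].
/m/ — not in any rule's target class → [m].
/i/ (between /m/ and /v/) occurs before a voiced consonant → [iː] by rule 1.
/v/ — not in any rule's target class → [v].
/u/ (between /v/ and /ʃ/) fails the environment for rule 1, so it stays [u].
/ʃ/ — between /u/ and /k/; rule 4 does not apply here → [ʃ].
/k/ (between /ʃ/ and /e/): before a front vowel, so rule 2 applies → [tʃ].
Rule 1 applies to /e/ (between /k/ and /ɡ/: before a voiced consonant) → [eː].
/ɡ/ (word-final): rule 2 targets it, but not before a front vowel → unchanged [ɡ].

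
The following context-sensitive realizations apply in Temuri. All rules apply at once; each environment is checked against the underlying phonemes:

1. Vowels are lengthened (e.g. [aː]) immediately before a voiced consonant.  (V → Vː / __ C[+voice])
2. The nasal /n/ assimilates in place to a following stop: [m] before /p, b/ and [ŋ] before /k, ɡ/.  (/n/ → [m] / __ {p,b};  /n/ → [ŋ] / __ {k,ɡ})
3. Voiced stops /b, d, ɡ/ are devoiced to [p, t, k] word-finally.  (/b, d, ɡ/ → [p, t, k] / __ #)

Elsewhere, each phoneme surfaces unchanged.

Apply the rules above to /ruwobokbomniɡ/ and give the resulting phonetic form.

/r/ (word-initial) is unaffected → [r].
/u/ (between /r/ and /w/) occurs before a voiced consonant → [uː] by rule 1.
/w/ (between /u/ and /o/): no rule targets it → [w].
Rule 1 applies to /o/ (between /w/ and /b/: before a voiced consonant) → [oː].
/b/ (between /o/ and /o/) is in the target of rule 3 but the environment (word-finally) is not met → [b].
/o/ (between /b/ and /k/) is in the target of rule 1 but the environment (before a voiced consonant) is not met → [o].
/k/ (between /o/ and /b/) is unaffected → [k].
/b/ (between /k/ and /o/) is in the target of rule 3 but the environment (word-finally) is not met → [b].
/o/ — between /b/ and /m/, before a voiced consonant — surfaces as [oː] (rule 1).
/m/ (between /o/ and /n/) is unaffected → [m].
/n/ (between /m/ and /i/) is in the target of rule 2 but the environment (before a labial or velar stop) is not met → [n].
/i/ (between /n/ and /ɡ/): before a voiced consonant, so rule 1 applies → [iː].
/ɡ/ (word-final): word-finally, so rule 3 applies → [k].

[ruːwoːbokboːmniːk]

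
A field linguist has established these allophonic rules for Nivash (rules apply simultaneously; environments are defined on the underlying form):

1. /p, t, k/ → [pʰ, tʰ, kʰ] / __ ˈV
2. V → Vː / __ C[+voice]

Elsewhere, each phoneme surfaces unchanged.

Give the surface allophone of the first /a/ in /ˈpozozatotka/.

/a/ (between /z/ and /t/) is in the target of rule 2 but the environment (before a voiced consonant) is not met → [a].

[a]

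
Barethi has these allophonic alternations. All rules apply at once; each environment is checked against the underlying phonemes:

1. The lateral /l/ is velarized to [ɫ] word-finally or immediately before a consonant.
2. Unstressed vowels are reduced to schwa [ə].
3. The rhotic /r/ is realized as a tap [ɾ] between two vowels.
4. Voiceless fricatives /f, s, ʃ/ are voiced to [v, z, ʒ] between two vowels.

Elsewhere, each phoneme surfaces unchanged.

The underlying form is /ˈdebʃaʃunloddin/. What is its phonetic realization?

[ˈdebʃəʒənləddən]

/d/ — not in any rule's target class → [d].
/e/ (between /d/ and /b/) is in the target of rule 2 but the environment (in an unstressed syllable) is not met → [e].
/b/ (between /e/ and /ʃ/) is unaffected → [b].
/ʃ/ (between /b/ and /a/) fails the environment for rule 4, so it stays [ʃ].
/a/ meets the environment for rule 2 (in an unstressed syllable) → [ə].
/ʃ/ — between /a/ and /u/, between two vowels — surfaces as [ʒ] (rule 4).
Rule 2 applies to /u/ (between /ʃ/ and /n/: in an unstressed syllable) → [ə].
/n/ — not in any rule's target class → [n].
/l/ — between /n/ and /o/; rule 1 does not apply here → [l].
Rule 2 applies to /o/ (between /l/ and /d/: in an unstressed syllable) → [ə].
/d/ — not in any rule's target class → [d].
/d/ stays [d].
/i/ meets the environment for rule 2 (in an unstressed syllable) → [ə].
/n/ (word-final) is unaffected → [n].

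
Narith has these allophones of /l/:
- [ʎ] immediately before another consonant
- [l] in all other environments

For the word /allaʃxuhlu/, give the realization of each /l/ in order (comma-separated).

[ʎ], [l], [l]

Occurrence 1 (position 2): immediately before another consonant → [ʎ].
Occurrence 2 (position 3): no conditioning environment matches → elsewhere allophone [l].
Occurrence 3 (position 9): no conditioning environment matches → elsewhere allophone [l].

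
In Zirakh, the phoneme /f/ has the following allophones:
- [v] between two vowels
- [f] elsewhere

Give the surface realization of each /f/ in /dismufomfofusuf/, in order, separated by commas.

[v], [f], [v], [f]

Occurrence 1 (position 6): between two vowels → [v].
Occurrence 2 (position 9): no conditioning environment matches → elsewhere allophone [f].
Occurrence 3 (position 11): between two vowels → [v].
Occurrence 4 (position 15): no conditioning environment matches → elsewhere allophone [f].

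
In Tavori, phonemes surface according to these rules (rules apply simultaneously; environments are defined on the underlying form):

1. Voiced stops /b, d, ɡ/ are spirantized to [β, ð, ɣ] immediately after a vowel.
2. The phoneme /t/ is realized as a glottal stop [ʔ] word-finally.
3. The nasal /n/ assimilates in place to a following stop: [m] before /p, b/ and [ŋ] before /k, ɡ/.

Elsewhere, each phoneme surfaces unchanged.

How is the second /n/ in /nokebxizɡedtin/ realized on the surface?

[n]

/n/ (word-final): rule 3 targets it, but not before a labial or velar stop → unchanged [n].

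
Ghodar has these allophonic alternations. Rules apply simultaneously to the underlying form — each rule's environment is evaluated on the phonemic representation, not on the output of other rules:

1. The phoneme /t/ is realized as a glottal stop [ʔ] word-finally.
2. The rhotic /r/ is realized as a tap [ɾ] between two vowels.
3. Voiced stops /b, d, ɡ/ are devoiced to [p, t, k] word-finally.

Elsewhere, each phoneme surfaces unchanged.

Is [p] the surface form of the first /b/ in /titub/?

Rule 3 applies to /b/ (word-final: word-finally) → [p].
The actual realization is [p], which matches [p].

Yes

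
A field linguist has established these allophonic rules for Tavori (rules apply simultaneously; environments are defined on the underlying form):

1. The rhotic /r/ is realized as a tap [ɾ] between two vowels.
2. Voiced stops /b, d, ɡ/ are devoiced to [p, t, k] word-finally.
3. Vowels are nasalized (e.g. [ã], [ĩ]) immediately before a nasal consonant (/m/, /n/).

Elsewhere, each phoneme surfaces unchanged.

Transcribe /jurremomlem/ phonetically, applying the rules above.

[jurrẽmõmlẽm]

/u/ (between /j/ and /r/) fails the environment for rule 3, so it stays [u].
/r/ — between /u/ and /r/; rule 1 does not apply here → [r].
/r/ (between /r/ and /e/) fails the environment for rule 1, so it stays [r].
/e/ (between /r/ and /m/): before a nasal consonant, so rule 3 applies → [ẽ].
Rule 3 applies to /o/ (between /m/ and /m/: before a nasal consonant) → [õ].
Rule 3 applies to /e/ (between /l/ and /m/: before a nasal consonant) → [ẽ].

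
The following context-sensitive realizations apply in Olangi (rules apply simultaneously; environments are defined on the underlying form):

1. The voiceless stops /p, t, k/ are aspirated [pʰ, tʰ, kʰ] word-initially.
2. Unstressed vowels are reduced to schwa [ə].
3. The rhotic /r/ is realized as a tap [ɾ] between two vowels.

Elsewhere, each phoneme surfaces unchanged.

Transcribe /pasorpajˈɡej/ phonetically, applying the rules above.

/p/ (word-initial) occurs word-initially → [pʰ] by rule 1.
/a/ — between /p/ and /s/, in an unstressed syllable — surfaces as [ə] (rule 2).
/s/ (between /a/ and /o/) is unaffected → [s].
/o/ — between /s/ and /r/, in an unstressed syllable — surfaces as [ə] (rule 2).
/r/ — between /o/ and /p/; rule 3 does not apply here → [r].
/p/ — between /r/ and /a/; rule 1 does not apply here → [p].
/a/ meets the environment for rule 2 (in an unstressed syllable) → [ə].
/j/ (between /a/ and /ɡ/) is unaffected → [j].
/ɡ/ (between /j/ and /e/) is unaffected → [ɡ].
/e/ (between /ɡ/ and /j/): rule 2 targets it, but not in an unstressed syllable → unchanged [e].
/j/ — not in any rule's target class → [j].

[pʰəsərpəjˈɡej]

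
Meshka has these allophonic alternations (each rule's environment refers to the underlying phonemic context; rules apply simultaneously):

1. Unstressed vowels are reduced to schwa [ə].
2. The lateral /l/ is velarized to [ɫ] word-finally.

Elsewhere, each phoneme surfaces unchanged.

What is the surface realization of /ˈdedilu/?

/d/ — not in any rule's target class → [d].
/e/ (between /d/ and /d/) fails the environment for rule 1, so it stays [e].
/d/ (between /e/ and /i/) is unaffected → [d].
Rule 1 applies to /i/ (between /d/ and /l/: in an unstressed syllable) → [ə].
/l/ (between /i/ and /u/) is in the target of rule 2 but the environment (word-finally) is not met → [l].
/u/ (word-final): in an unstressed syllable, so rule 1 applies → [ə].

[ˈdedələ]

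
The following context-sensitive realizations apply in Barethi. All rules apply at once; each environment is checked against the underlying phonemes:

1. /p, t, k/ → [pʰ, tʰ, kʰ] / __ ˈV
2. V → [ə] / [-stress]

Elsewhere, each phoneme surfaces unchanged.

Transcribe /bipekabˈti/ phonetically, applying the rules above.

[bəpəkəbˈtʰi]

/i/ meets the environment for rule 2 (in an unstressed syllable) → [ə].
/p/ (between /i/ and /e/) fails the environment for rule 1, so it stays [p].
/e/ meets the environment for rule 2 (in an unstressed syllable) → [ə].
/k/ — between /e/ and /a/; rule 1 does not apply here → [k].
Rule 2 applies to /a/ (between /k/ and /b/: in an unstressed syllable) → [ə].
/t/ (between /b/ and /i/): immediately before a stressed vowel, so rule 1 applies → [tʰ].
/i/ (word-final): rule 2 targets it, but not in an unstressed syllable → unchanged [i].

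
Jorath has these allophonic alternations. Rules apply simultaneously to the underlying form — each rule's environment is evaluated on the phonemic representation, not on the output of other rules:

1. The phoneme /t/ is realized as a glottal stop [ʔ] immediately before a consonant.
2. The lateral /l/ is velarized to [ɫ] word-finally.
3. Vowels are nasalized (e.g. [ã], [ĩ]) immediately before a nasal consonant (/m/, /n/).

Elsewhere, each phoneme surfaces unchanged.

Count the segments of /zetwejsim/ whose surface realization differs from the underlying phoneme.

Segments that undergo a rule: /t/ → [ʔ] (rule 1); /i/ → [ĩ] (rule 3).
All other segments surface unchanged.

2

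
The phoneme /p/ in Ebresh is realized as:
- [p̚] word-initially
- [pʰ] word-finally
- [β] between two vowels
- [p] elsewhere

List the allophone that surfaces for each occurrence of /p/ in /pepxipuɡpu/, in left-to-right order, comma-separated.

[p̚], [p], [β], [p]

Occurrence 1 (position 1): word-initially → [p̚].
Occurrence 2 (position 3): no conditioning environment matches → elsewhere allophone [p].
Occurrence 3 (position 6): between two vowels → [β].
Occurrence 4 (position 9): no conditioning environment matches → elsewhere allophone [p].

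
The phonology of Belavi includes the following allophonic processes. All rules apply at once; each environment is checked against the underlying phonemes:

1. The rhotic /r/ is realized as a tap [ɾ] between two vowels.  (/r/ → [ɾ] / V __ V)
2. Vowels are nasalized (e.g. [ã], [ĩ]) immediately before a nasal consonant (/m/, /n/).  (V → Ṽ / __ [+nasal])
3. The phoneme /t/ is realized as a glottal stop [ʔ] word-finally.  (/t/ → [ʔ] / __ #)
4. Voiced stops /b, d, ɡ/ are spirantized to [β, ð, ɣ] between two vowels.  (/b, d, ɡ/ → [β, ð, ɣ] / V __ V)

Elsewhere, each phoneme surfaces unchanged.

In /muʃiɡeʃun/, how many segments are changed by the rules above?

Segments that undergo a rule: /ɡ/ → [ɣ] (rule 4); /u/ → [ũ] (rule 2).
All other segments surface unchanged.

2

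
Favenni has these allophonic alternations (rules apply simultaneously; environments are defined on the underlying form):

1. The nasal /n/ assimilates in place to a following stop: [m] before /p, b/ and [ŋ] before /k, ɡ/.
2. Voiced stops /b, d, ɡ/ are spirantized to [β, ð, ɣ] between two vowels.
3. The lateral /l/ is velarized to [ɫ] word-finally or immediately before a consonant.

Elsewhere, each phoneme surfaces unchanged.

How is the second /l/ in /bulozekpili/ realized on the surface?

[l]

/l/ (between /i/ and /i/): rule 3 targets it, but not word-finally or immediately before a consonant → unchanged [l].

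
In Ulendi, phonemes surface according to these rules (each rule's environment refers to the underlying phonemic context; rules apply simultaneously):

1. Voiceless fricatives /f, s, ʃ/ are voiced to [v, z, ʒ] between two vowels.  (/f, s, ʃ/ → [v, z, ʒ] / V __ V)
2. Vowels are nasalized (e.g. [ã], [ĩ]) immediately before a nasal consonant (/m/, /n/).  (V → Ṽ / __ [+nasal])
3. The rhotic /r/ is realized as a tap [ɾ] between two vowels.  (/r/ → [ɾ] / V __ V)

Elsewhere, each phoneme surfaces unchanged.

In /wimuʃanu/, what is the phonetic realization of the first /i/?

/i/ (between /w/ and /m/): before a nasal consonant, so rule 2 applies → [ĩ].

[ĩ]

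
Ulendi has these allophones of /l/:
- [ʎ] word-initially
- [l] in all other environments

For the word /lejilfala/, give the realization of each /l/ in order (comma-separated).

[ʎ], [l], [l]

Occurrence 1 (position 1): word-initially → [ʎ].
Occurrence 2 (position 5): no conditioning environment matches → elsewhere allophone [l].
Occurrence 3 (position 8): no conditioning environment matches → elsewhere allophone [l].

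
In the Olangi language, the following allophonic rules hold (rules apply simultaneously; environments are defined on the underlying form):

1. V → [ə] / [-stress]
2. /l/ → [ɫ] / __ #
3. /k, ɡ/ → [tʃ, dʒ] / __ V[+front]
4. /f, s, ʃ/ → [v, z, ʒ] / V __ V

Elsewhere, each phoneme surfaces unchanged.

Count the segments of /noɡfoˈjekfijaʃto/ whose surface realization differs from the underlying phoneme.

Segments that undergo a rule: /o/ → [ə] (rule 1); /o/ → [ə] (rule 1); /i/ → [ə] (rule 1); /a/ → [ə] (rule 1); /o/ → [ə] (rule 1).
All other segments surface unchanged.

5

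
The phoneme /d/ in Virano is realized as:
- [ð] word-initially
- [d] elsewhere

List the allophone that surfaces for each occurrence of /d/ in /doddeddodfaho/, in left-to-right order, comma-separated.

Occurrence 1 (position 1): word-initially → [ð].
Occurrence 2 (position 3): no conditioning environment matches → elsewhere allophone [d].
Occurrence 3 (position 4): no conditioning environment matches → elsewhere allophone [d].
Occurrence 4 (position 6): no conditioning environment matches → elsewhere allophone [d].
Occurrence 5 (position 7): no conditioning environment matches → elsewhere allophone [d].
Occurrence 6 (position 9): no conditioning environment matches → elsewhere allophone [d].

[ð], [d], [d], [d], [d], [d]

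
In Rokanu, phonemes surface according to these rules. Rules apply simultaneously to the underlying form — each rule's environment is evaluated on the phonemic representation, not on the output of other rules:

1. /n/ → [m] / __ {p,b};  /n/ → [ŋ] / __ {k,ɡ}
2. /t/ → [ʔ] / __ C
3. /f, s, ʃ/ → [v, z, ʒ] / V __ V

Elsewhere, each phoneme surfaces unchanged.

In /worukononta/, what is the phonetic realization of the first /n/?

/n/ (between /o/ and /o/) fails the environment for rule 1, so it stays [n].

[n]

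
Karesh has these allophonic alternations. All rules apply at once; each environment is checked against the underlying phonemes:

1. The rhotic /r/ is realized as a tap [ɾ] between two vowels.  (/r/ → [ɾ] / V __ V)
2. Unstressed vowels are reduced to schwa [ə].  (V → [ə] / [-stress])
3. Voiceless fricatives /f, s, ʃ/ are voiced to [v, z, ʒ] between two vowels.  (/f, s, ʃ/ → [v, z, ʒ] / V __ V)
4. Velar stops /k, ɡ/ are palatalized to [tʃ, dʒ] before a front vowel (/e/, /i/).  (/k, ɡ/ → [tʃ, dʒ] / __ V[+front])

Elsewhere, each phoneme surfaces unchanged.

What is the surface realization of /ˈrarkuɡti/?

[ˈrarkəɡtə]

/r/ (word-initial): rule 1 targets it, but not between two vowels → unchanged [r].
/a/ (between /r/ and /r/) is in the target of rule 2 but the environment (in an unstressed syllable) is not met → [a].
/r/ (between /a/ and /k/): rule 1 targets it, but not between two vowels → unchanged [r].
/k/ (between /r/ and /u/): rule 4 targets it, but not before a front vowel → unchanged [k].
/u/ meets the environment for rule 2 (in an unstressed syllable) → [ə].
/ɡ/ (between /u/ and /t/) fails the environment for rule 4, so it stays [ɡ].
/t/ — not in any rule's target class → [t].
Rule 2 applies to /i/ (word-final: in an unstressed syllable) → [ə].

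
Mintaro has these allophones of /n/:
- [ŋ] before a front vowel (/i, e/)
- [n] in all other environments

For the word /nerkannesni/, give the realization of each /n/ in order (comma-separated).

Occurrence 1 (position 1): before a front vowel (/i, e/) → [ŋ].
Occurrence 2 (position 6): no conditioning environment matches → elsewhere allophone [n].
Occurrence 3 (position 7): before a front vowel (/i, e/) → [ŋ].
Occurrence 4 (position 10): before a front vowel (/i, e/) → [ŋ].

[ŋ], [n], [ŋ], [ŋ]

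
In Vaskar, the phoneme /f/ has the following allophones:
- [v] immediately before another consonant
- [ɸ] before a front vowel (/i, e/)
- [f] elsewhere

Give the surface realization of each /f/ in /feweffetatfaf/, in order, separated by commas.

Occurrence 1 (position 1): before a front vowel (/i, e/) → [ɸ].
Occurrence 2 (position 5): immediately before another consonant → [v].
Occurrence 3 (position 6): before a front vowel (/i, e/) → [ɸ].
Occurrence 4 (position 11): no conditioning environment matches → elsewhere allophone [f].
Occurrence 5 (position 13): no conditioning environment matches → elsewhere allophone [f].

[ɸ], [v], [ɸ], [f], [f]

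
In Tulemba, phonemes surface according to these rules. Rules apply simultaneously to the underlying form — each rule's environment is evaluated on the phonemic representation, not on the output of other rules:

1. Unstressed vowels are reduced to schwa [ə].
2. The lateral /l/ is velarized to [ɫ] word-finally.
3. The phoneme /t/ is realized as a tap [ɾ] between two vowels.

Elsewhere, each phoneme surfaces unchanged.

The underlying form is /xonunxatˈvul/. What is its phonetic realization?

/x/ (word-initial) is unaffected → [x].
Rule 1 applies to /o/ (between /x/ and /n/: in an unstressed syllable) → [ə].
/n/ (between /o/ and /u/) is unaffected → [n].
/u/ (between /n/ and /n/): in an unstressed syllable, so rule 1 applies → [ə].
/n/ — not in any rule's target class → [n].
/x/ stays [x].
/a/ — between /x/ and /t/, in an unstressed syllable — surfaces as [ə] (rule 1).
/t/ (between /a/ and /v/) fails the environment for rule 3, so it stays [t].
/v/ (between /t/ and /u/): no rule targets it → [v].
/u/ — between /v/ and /l/; rule 1 does not apply here → [u].
Rule 2 applies to /l/ (word-final: word-finally) → [ɫ].

[xənənxətˈvuɫ]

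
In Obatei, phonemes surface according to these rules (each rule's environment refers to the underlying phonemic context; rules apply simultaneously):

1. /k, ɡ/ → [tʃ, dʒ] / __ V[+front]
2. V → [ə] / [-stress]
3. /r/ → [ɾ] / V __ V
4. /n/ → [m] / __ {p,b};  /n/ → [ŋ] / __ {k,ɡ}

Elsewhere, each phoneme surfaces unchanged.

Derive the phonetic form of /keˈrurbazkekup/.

/k/ (word-initial): before a front vowel, so rule 1 applies → [tʃ].
/e/ meets the environment for rule 2 (in an unstressed syllable) → [ə].
/r/ (between /e/ and /u/) occurs between two vowels → [ɾ] by rule 3.
/u/ (between /r/ and /r/) is in the target of rule 2 but the environment (in an unstressed syllable) is not met → [u].
/r/ (between /u/ and /b/) fails the environment for rule 3, so it stays [r].
/a/ — between /b/ and /z/, in an unstressed syllable — surfaces as [ə] (rule 2).
/k/ meets the environment for rule 1 (before a front vowel) → [tʃ].
/e/ meets the environment for rule 2 (in an unstressed syllable) → [ə].
/k/ (between /e/ and /u/): rule 1 targets it, but not before a front vowel → unchanged [k].
/u/ meets the environment for rule 2 (in an unstressed syllable) → [ə].

[tʃəˈɾurbəztʃəkəp]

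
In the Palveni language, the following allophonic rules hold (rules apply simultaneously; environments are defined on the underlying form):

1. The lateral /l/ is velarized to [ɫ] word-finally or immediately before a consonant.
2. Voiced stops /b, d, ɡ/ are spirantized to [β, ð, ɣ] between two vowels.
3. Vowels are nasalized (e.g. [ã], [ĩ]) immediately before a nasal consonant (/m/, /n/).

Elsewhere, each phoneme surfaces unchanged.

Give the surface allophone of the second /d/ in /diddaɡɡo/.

/d/ (between /i/ and /d/) fails the environment for rule 2, so it stays [d].

[d]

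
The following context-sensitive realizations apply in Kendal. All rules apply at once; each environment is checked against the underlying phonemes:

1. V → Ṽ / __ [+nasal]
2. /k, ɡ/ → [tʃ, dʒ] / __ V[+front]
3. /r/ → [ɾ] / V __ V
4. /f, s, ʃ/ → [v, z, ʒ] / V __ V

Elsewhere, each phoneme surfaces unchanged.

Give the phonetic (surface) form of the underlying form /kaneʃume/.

/k/ (word-initial) is in the target of rule 2 but the environment (before a front vowel) is not met → [k].
/a/ meets the environment for rule 1 (before a nasal consonant) → [ã].
/n/ (between /a/ and /e/) is unaffected → [n].
/e/ (between /n/ and /ʃ/) is in the target of rule 1 but the environment (before a nasal consonant) is not met → [e].
/ʃ/ — between /e/ and /u/, between two vowels — surfaces as [ʒ] (rule 4).
/u/ — between /ʃ/ and /m/, before a nasal consonant — surfaces as [ũ] (rule 1).
/m/ (between /u/ and /e/) is unaffected → [m].
/e/ — word-final; rule 1 does not apply here → [e].

[kãneʒũme]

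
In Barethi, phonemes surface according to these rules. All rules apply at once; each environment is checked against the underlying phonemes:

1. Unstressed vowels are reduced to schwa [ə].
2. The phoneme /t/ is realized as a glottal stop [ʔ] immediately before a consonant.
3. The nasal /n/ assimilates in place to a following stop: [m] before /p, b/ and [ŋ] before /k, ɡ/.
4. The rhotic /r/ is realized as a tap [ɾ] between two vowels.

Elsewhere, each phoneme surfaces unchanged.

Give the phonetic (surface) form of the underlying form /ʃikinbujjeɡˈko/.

/ʃ/ (word-initial) is unaffected → [ʃ].
/i/ (between /ʃ/ and /k/): in an unstressed syllable, so rule 1 applies → [ə].
/k/ (between /i/ and /i/): no rule targets it → [k].
/i/ (between /k/ and /n/): in an unstressed syllable, so rule 1 applies → [ə].
/n/ (between /i/ and /b/): before a labial or velar stop, so rule 3 applies → [m].
/b/ stays [b].
/u/ — between /b/ and /j/, in an unstressed syllable — surfaces as [ə] (rule 1).
/j/ (between /u/ and /j/) is unaffected → [j].
/j/ (between /j/ and /e/) is unaffected → [j].
/e/ (between /j/ and /ɡ/) occurs in an unstressed syllable → [ə] by rule 1.
/ɡ/ (between /e/ and /k/): no rule targets it → [ɡ].
/k/ (between /ɡ/ and /o/): no rule targets it → [k].
/o/ (word-final) fails the environment for rule 1, so it stays [o].

[ʃəkəmbəjjəɡˈko]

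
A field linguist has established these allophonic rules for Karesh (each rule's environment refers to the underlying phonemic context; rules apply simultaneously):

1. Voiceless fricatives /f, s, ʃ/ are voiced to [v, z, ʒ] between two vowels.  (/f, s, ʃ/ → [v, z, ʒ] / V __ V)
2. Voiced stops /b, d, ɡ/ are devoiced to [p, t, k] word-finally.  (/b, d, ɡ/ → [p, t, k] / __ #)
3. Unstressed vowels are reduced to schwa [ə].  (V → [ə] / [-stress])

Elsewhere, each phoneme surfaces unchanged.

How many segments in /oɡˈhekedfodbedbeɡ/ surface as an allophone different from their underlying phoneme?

Segments that undergo a rule: /o/ → [ə] (rule 3); /e/ → [ə] (rule 3); /o/ → [ə] (rule 3); /e/ → [ə] (rule 3); /e/ → [ə] (rule 3); /ɡ/ → [k] (rule 2).
All other segments surface unchanged.

6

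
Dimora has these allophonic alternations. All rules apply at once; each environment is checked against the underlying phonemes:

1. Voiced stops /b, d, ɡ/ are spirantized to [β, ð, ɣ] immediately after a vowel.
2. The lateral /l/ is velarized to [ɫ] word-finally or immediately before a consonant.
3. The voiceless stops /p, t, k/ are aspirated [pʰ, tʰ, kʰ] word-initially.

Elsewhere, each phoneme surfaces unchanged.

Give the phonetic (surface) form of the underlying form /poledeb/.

/p/ — word-initial, word-initially — surfaces as [pʰ] (rule 3).
/o/ (between /p/ and /l/) is unaffected → [o].
/l/ (between /o/ and /e/) fails the environment for rule 2, so it stays [l].
/e/ (between /l/ and /d/) is unaffected → [e].
/d/ (between /e/ and /e/): immediately after a vowel, so rule 1 applies → [ð].
/e/ (between /d/ and /b/) is unaffected → [e].
/b/ (word-final) occurs immediately after a vowel → [β] by rule 1.

[pʰoleðeβ]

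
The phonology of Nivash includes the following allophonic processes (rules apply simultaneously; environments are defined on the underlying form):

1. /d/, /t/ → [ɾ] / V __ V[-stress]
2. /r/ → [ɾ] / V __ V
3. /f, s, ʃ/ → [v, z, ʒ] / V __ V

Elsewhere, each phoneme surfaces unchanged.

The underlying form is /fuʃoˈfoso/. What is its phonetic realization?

/f/ (word-initial): rule 3 targets it, but not between two vowels → unchanged [f].
/u/ (between /f/ and /ʃ/): no rule targets it → [u].
/ʃ/ (between /u/ and /o/) occurs between two vowels → [ʒ] by rule 3.
/o/ (between /ʃ/ and /f/): no rule targets it → [o].
/f/ (between /o/ and /o/): between two vowels, so rule 3 applies → [v].
/o/ (between /f/ and /s/) is unaffected → [o].
/s/ (between /o/ and /o/) occurs between two vowels → [z] by rule 3.
/o/ stays [o].

[fuʒoˈvozo]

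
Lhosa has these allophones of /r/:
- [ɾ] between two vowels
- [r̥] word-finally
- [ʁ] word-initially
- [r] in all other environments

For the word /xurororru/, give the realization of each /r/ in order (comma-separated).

[ɾ], [ɾ], [r], [r]

Occurrence 1 (position 3): between two vowels → [ɾ].
Occurrence 2 (position 5): between two vowels → [ɾ].
Occurrence 3 (position 7): no conditioning environment matches → elsewhere allophone [r].
Occurrence 4 (position 8): no conditioning environment matches → elsewhere allophone [r].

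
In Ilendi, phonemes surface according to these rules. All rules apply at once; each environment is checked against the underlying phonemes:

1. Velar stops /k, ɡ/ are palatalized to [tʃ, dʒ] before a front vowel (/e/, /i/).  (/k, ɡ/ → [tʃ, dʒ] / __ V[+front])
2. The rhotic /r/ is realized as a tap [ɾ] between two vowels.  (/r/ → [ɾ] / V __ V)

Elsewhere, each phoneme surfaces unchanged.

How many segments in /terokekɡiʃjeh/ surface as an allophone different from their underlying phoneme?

3

Segments that undergo a rule: /r/ → [ɾ] (rule 2); /k/ → [tʃ] (rule 1); /ɡ/ → [dʒ] (rule 1).
All other segments surface unchanged.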